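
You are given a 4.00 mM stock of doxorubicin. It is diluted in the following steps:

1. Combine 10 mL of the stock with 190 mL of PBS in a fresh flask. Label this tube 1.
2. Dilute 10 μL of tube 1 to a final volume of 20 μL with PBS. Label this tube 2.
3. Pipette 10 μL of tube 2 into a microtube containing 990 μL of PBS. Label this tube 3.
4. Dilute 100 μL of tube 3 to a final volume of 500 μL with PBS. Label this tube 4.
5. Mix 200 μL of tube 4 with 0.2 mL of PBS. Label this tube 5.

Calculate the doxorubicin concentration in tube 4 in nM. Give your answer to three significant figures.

200 nM

Step 1: 10 mL + 190 mL = 200 mL total → factor 200/10 = 20
Step 2: 10 μL brought to 20 μL → factor 20/10 = 2
Step 3: 10 μL + 990 μL = 1000 μL total → factor 1000/10 = 100
Step 4: 100 μL brought to 500 μL → factor 500/100 = 5
Dilution factor through tube 4 = 20 × 2 × 100 × 5 = 20000
[tube 4] = 4.00 mM / 20000 = 0.0002000 mM = 200 nM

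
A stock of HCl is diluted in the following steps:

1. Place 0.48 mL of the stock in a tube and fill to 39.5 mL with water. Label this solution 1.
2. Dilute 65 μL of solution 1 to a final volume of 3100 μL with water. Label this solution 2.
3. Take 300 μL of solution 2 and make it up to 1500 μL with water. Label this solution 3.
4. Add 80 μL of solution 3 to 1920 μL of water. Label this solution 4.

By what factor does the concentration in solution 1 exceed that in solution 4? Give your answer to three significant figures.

Step 1: 0.48 mL brought to 39.5 mL → factor 39.5/0.48 = 82.292
Step 2: 65 μL brought to 3100 μL → factor 3100/65 = 47.692
Step 3: 300 μL brought to 1500 μL → factor 1500/300 = 5
Step 4: 80 μL + 1920 μL = 2000 μL total → factor 2000/80 = 25
Dilution factor to solution 1 = 82.292; to solution 4 = 4.9058 × 10^5
[solution 1]/[solution 4] = (factor to solution 4)/(factor to solution 1) = 4.9058 × 10^5/82.292 = 5.96 × 10^3

5.96 × 10^3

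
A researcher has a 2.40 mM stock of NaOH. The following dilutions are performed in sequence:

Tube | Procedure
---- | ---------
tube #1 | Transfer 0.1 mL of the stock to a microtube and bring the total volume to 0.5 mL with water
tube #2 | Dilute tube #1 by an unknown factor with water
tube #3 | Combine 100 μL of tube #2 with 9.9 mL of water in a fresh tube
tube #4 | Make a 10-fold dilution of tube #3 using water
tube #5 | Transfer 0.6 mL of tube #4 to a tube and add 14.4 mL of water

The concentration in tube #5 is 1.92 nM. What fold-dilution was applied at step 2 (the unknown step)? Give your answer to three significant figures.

Step 1: 0.1 mL brought to 0.5 mL → factor 0.5/0.1 = 5
Step 2: unknown factor x
Step 3: 100 μL + 9.9 mL = 10000 μL total → factor 10000/100 = 100
Step 4: 10-fold → factor 10
Step 5: 0.6 mL + 14.4 mL = 15 mL total → factor 15/0.6 = 25
Product of known-step factors = 1.25 × 10^5
Overall factor = 2.40 mM / (1.92 nM) = 1.25 × 10^6
x = 1.25 × 10^6 / 1.25 × 10^5 = 10.0

10.0-fold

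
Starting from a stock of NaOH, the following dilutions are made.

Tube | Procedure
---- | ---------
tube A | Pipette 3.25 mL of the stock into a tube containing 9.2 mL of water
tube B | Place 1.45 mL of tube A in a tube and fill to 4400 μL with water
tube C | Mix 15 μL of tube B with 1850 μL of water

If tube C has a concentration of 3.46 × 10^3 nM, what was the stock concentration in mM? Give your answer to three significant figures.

Step 1: 3.25 mL + 9.2 mL = 12.45 mL total → factor 12.45/3.25 = 3.8308
Step 2: 1.45 mL brought to 4400 μL → factor 4.4/1.45 = 3.0345
Step 3: 15 μL + 1850 μL = 1865 μL total → factor 1865/15 = 124.33
Overall dilution factor = 3.8308 × 3.0345 × 124.33 = 1445.3
Stock = 3.46 × 10^3 nM × 1445.3 = 5.001 × 10^6 nM = 5.00 mM

5.00 mM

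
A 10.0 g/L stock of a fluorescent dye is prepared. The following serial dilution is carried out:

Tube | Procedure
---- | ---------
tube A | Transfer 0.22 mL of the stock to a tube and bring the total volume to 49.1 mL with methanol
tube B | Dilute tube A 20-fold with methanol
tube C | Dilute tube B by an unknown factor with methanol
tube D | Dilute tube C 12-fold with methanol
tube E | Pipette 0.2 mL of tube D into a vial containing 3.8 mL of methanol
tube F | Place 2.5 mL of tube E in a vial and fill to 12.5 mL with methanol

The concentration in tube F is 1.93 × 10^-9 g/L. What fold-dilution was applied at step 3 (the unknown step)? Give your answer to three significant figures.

Step 1: 0.22 mL brought to 49.1 mL → factor 49.1/0.22 = 223.18
Step 2: 20-fold → factor 20
Step 3: unknown factor x
Step 4: 12-fold → factor 12
Step 5: 0.2 mL + 3.8 mL = 4 mL total → factor 4/0.2 = 20
Step 6: 2.5 mL brought to 12.5 mL → factor 12.5/2.5 = 5
Product of known-step factors = 5.3564 × 10^6
Overall factor = 10.0 g/L / (1.93 × 10^-9 g/L) = 5.1813 × 10^9
x = 5.1813 × 10^9 / 5.3564 × 10^6 = 967

967-fold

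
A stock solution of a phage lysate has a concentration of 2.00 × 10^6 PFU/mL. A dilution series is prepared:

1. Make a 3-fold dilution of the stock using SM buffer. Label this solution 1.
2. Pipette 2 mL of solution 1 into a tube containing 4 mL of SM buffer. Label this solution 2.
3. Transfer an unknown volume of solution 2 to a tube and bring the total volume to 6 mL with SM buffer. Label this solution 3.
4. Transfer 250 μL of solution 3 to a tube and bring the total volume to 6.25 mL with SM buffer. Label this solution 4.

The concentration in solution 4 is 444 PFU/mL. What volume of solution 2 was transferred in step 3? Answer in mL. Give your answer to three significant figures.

Step 1: 3-fold → factor 3
Step 2: 2 mL + 4 mL = 6 mL total → factor 6/2 = 3
Step 3: v brought to 6 mL → factor = 6 mL/v
Step 4: 250 μL brought to 6.25 mL → factor 6250/250 = 25
Product of known-step factors = 225
Overall factor = 2.00 × 10^6 PFU/mL / (444 PFU/mL) = 4504.5
Step-3 factor = 4504.5 / 225 = 20.02
v = 6 mL / 20.02 = 0.300 mL

0.300 mL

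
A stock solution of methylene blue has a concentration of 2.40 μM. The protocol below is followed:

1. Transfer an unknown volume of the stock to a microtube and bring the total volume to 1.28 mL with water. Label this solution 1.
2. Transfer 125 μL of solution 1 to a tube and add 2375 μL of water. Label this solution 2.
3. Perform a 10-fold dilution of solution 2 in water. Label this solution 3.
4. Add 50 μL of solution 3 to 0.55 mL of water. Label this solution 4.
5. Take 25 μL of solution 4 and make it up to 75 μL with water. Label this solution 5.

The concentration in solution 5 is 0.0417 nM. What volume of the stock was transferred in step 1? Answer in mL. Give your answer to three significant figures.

0.160 mL

Step 1: v brought to 1.28 mL → factor = 1.28 mL/v
Step 2: 125 μL + 2375 μL = 2500 μL total → factor 2500/125 = 20
Step 3: 10-fold → factor 10
Step 4: 50 μL + 0.55 mL = 600 μL total → factor 600/50 = 12
Step 5: 25 μL brought to 75 μL → factor 75/25 = 3
Product of known-step factors = 7200
Overall factor = 2.40 μM / (0.0417 nM) = 57554
Step-1 factor = 57554 / 7200 = 7.9936
v = 1.28 mL / 7.9936 = 0.160 mL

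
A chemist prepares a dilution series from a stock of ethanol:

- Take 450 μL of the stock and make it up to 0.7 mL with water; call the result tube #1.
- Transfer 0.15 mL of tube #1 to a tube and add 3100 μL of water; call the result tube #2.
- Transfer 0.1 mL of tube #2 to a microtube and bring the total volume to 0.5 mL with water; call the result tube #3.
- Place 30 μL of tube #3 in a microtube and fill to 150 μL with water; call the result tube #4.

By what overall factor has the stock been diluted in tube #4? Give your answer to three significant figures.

843

Step 1: 450 μL brought to 0.7 mL → factor 700/450 = 1.5556
Step 2: 0.15 mL + 3100 μL = 3.25 mL total → factor 3.25/0.15 = 21.667
Step 3: 0.1 mL brought to 0.5 mL → factor 0.5/0.1 = 5
Step 4: 30 μL brought to 150 μL → factor 150/30 = 5
Overall dilution factor = 1.5556 × 21.667 × 5 × 5 = 842.59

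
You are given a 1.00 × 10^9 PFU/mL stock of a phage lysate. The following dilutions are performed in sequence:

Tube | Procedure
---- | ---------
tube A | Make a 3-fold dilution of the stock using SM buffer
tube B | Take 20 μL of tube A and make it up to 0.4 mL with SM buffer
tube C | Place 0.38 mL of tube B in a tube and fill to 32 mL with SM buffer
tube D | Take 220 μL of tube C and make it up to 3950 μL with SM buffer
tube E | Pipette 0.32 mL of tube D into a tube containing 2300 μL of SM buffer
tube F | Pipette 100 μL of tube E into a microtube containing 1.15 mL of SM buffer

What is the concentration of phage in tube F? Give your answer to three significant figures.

Step 1: 3-fold → factor 3
Step 2: 20 μL brought to 0.4 mL → factor 400/20 = 20
Step 3: 0.38 mL brought to 32 mL → factor 32/0.38 = 84.211
Step 4: 220 μL brought to 3950 μL → factor 3950/220 = 17.955
Step 5: 0.32 mL + 2300 μL = 2.62 mL total → factor 2.62/0.32 = 8.1875
Step 6: 100 μL + 1.15 mL = 1250 μL total → factor 1250/100 = 12.5
Overall dilution factor = 3 × 20 × 84.211 × 17.955 × 8.1875 × 12.5 = 9.2844 × 10^6
Final = 1.00 × 10^9 PFU/mL / 9.2844 × 10^6 = 108 PFU/mL

108 PFU/mL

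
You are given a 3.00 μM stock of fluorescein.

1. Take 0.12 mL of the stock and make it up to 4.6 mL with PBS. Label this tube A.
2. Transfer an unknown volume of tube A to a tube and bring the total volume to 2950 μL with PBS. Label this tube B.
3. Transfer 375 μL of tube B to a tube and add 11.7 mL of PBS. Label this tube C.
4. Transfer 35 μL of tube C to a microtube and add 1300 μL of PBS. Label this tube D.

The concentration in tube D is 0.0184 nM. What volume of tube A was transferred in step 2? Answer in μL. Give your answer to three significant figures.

Step 1: 0.12 mL brought to 4.6 mL → factor 4.6/0.12 = 38.333
Step 2: v brought to 2950 μL → factor = 2950 μL/v
Step 3: 375 μL + 11.7 mL = 12075 μL total → factor 12075/375 = 32.2
Step 4: 35 μL + 1300 μL = 1335 μL total → factor 1335/35 = 38.143
Product of known-step factors = 47081
Overall factor = 3.00 μM / (0.0184 nM) = 1.6304 × 10^5
Step-2 factor = 1.6304 × 10^5 / 47081 = 3.463
v = 2950 μL / 3.463 = 852 μL

852 μL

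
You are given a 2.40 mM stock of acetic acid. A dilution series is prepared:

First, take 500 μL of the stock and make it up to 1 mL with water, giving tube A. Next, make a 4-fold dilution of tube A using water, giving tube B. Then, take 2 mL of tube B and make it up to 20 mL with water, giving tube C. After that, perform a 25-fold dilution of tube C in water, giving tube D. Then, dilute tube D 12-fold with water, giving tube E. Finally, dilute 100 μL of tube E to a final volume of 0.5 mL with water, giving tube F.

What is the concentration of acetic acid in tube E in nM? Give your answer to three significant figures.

100 nM

Step 1: 500 μL brought to 1 mL → factor 1000/500 = 2
Step 2: 4-fold → factor 4
Step 3: 2 mL brought to 20 mL → factor 20/2 = 10
Step 4: 25-fold → factor 25
Step 5: 12-fold → factor 12
Dilution factor through tube E = 2 × 4 × 10 × 25 × 12 = 24000
[tube E] = 2.40 mM / 24000 = 0.0001000 mM = 100 nM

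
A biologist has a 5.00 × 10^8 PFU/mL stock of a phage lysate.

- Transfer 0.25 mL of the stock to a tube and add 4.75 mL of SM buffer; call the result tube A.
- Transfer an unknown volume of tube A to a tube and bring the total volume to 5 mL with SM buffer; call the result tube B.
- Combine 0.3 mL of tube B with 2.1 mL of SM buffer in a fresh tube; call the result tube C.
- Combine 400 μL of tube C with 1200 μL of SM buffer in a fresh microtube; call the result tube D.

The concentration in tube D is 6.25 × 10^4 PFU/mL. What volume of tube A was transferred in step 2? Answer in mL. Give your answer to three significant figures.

Step 1: 0.25 mL + 4.75 mL = 5 mL total → factor 5/0.25 = 20
Step 2: v brought to 5 mL → factor = 5 mL/v
Step 3: 0.3 mL + 2.1 mL = 2.4 mL total → factor 2.4/0.3 = 8
Step 4: 400 μL + 1200 μL = 1600 μL total → factor 1600/400 = 4
Product of known-step factors = 640
Overall factor = 5.00 × 10^8 PFU/mL / (6.25 × 10^4 PFU/mL) = 8000
Step-2 factor = 8000 / 640 = 12.5
v = 5 mL / 12.5 = 0.400 mL

0.400 mL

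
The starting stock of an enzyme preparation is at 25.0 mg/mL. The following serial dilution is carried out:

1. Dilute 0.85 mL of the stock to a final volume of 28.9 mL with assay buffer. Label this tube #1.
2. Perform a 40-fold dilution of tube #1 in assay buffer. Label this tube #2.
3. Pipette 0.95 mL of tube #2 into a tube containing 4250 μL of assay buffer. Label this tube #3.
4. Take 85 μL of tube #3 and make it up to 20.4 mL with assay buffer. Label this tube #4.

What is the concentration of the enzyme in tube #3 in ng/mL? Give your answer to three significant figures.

3.36 × 10^3 ng/mL

Step 1: 0.85 mL brought to 28.9 mL → factor 28.9/0.85 = 34
Step 2: 40-fold → factor 40
Step 3: 0.95 mL + 4250 μL = 5.2 mL total → factor 5.2/0.95 = 5.4737
Dilution factor through tube #3 = 34 × 40 × 5.4737 = 7444.2
[tube #3] = 25.0 mg/mL / 7444.2 = 0.003358 mg/mL = 3.36 × 10^3 ng/mL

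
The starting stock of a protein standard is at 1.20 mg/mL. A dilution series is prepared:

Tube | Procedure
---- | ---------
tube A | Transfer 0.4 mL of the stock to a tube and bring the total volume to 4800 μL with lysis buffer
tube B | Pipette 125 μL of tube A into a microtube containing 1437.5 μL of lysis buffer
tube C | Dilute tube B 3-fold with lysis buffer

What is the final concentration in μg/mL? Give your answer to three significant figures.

2.67 μg/mL

Step 1: 0.4 mL brought to 4800 μL → factor 4.8/0.4 = 12
Step 2: 125 μL + 1437.5 μL = 1562.5 μL total → factor 1562.5/125 = 12.5
Step 3: 3-fold → factor 3
Overall dilution factor = 12 × 12.5 × 3 = 450
Final = 1.20 mg/mL / 450 = 0.002667 mg/mL = 2.67 μg/mL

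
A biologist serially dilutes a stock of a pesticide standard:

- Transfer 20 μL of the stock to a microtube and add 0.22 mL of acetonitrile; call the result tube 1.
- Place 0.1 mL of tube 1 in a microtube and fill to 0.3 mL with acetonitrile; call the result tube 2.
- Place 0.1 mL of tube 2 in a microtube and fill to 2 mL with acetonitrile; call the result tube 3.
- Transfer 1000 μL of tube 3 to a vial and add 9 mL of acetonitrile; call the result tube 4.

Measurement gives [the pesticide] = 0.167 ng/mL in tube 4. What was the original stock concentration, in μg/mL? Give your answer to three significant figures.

Step 1: 20 μL + 0.22 mL = 240 μL total → factor 240/20 = 12
Step 2: 0.1 mL brought to 0.3 mL → factor 0.3/0.1 = 3
Step 3: 0.1 mL brought to 2 mL → factor 2/0.1 = 20
Step 4: 1000 μL + 9 mL = 10000 μL total → factor 10000/1000 = 10
Overall dilution factor = 12 × 3 × 20 × 10 = 7200
Stock = 0.167 ng/mL × 7200 = 1202 ng/mL = 1.20 μg/mL

1.20 μg/mL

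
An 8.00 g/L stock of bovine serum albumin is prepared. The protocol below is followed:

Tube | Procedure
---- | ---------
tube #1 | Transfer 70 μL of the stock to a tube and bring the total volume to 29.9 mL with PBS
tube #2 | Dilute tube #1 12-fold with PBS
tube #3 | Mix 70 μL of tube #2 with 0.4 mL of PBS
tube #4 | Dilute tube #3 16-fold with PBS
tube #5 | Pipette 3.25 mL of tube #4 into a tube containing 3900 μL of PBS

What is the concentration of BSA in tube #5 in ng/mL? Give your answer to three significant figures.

6.60 ng/mL

Step 1: 70 μL brought to 29.9 mL → factor 29900/70 = 427.14
Step 2: 12-fold → factor 12
Step 3: 70 μL + 0.4 mL = 470 μL total → factor 470/70 = 6.7143
Step 4: 16-fold → factor 16
Step 5: 3.25 mL + 3900 μL = 7.15 mL total → factor 7.15/3.25 = 2.2
Overall dilution factor = 427.14 × 12 × 6.7143 × 16 × 2.2 = 1.2114 × 10^6
Final = 8.00 g/L / 1.2114 × 10^6 = 6.604 × 10^-6 g/L = 6.60 ng/mL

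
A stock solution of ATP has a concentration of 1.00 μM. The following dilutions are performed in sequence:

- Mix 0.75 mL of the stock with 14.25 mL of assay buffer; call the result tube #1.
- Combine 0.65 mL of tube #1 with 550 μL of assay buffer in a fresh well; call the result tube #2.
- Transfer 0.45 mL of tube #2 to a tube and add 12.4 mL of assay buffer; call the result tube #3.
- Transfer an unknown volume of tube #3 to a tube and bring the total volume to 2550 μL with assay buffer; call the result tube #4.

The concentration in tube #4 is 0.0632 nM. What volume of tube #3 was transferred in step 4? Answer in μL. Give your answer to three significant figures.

170 μL

Step 1: 0.75 mL + 14.25 mL = 15 mL total → factor 15/0.75 = 20
Step 2: 0.65 mL + 550 μL = 1.2 mL total → factor 1.2/0.65 = 1.8462
Step 3: 0.45 mL + 12.4 mL = 12.85 mL total → factor 12.85/0.45 = 28.556
Step 4: v brought to 2550 μL → factor = 2550 μL/v
Product of known-step factors = 1054.4
Overall factor = 1.00 μM / (0.0632 nM) = 15823
Step-4 factor = 15823 / 1054.4 = 15.007
v = 2550 μL / 15.007 = 170 μL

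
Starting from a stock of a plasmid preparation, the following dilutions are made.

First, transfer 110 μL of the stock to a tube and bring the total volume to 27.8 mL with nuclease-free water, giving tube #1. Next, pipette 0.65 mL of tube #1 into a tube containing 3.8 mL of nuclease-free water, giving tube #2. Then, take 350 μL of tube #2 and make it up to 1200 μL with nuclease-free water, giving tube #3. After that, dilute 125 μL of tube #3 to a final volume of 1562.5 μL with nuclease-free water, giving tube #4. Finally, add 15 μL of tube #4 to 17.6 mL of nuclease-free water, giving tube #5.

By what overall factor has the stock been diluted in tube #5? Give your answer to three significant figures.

8.71 × 10^7

Step 1: 110 μL brought to 27.8 mL → factor 27800/110 = 252.73
Step 2: 0.65 mL + 3.8 mL = 4.45 mL total → factor 4.45/0.65 = 6.8462
Step 3: 350 μL brought to 1200 μL → factor 1200/350 = 3.4286
Step 4: 125 μL brought to 1562.5 μL → factor 1562.5/125 = 12.5
Step 5: 15 μL + 17.6 mL = 17615 μL total → factor 17615/15 = 1174.3
Overall dilution factor = 252.73 × 6.8462 × 3.4286 × 12.5 × 1174.3 = 8.7079 × 10^7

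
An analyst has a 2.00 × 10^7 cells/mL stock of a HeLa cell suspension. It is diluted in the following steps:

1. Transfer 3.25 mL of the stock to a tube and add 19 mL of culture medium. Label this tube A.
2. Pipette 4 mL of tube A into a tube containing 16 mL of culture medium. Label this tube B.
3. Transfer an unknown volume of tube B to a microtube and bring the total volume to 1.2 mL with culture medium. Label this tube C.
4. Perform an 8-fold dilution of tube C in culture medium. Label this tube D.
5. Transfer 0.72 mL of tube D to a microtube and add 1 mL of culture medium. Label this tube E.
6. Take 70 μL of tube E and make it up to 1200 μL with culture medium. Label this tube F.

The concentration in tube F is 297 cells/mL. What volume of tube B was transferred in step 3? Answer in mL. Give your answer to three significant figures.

Step 1: 3.25 mL + 19 mL = 22.25 mL total → factor 22.25/3.25 = 6.8462
Step 2: 4 mL + 16 mL = 20 mL total → factor 20/4 = 5
Step 3: v brought to 1.2 mL → factor = 1.2 mL/v
Step 4: 8-fold → factor 8
Step 5: 0.72 mL + 1 mL = 1.72 mL total → factor 1.72/0.72 = 2.3889
Step 6: 70 μL brought to 1200 μL → factor 1200/70 = 17.143
Product of known-step factors = 11215
Overall factor = 2.00 × 10^7 cells/mL / (297 cells/mL) = 67340
Step-3 factor = 67340 / 11215 = 6.0047
v = 1.2 mL / 6.0047 = 0.200 mL

0.200 mL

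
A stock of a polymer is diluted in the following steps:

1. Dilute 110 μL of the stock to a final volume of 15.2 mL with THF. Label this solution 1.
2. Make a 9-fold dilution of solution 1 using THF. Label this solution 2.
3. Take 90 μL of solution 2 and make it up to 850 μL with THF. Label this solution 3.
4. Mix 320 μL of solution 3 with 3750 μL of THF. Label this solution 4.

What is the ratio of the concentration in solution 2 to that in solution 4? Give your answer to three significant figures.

Step 1: 110 μL brought to 15.2 mL → factor 15200/110 = 138.18
Step 2: 9-fold → factor 9
Step 3: 90 μL brought to 850 μL → factor 850/90 = 9.4444
Step 4: 320 μL + 3750 μL = 4070 μL total → factor 4070/320 = 12.719
Dilution factor to solution 2 = 1243.6; to solution 4 = 1.4939 × 10^5
[solution 2]/[solution 4] = (factor to solution 4)/(factor to solution 2) = 1.4939 × 10^5/1243.6 = 120

120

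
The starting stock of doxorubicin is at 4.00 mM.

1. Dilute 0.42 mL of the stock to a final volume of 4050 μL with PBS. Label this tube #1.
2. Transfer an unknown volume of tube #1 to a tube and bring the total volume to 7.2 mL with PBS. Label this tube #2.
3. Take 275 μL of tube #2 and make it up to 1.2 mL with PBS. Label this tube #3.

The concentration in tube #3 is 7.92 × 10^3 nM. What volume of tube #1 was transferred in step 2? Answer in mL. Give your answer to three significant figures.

0.600 mL

Step 1: 0.42 mL brought to 4050 μL → factor 4.05/0.42 = 9.6429
Step 2: v brought to 7.2 mL → factor = 7.2 mL/v
Step 3: 275 μL brought to 1.2 mL → factor 1200/275 = 4.3636
Product of known-step factors = 42.078
Overall factor = 4.00 mM / (7.92 × 10^3 nM) = 505.05
Step-2 factor = 505.05 / 42.078 = 12.003
v = 7.2 mL / 12.003 = 0.600 mL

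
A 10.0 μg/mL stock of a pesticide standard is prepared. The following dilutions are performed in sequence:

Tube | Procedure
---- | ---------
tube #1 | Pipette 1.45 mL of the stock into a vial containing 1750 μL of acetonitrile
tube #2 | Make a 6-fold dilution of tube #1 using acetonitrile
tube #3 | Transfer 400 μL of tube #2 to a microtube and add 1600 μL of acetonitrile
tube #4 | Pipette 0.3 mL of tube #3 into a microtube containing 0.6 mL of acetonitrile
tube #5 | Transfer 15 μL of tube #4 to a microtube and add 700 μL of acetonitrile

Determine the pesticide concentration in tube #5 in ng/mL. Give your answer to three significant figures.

Step 1: 1.45 mL + 1750 μL = 3.2 mL total → factor 3.2/1.45 = 2.2069
Step 2: 6-fold → factor 6
Step 3: 400 μL + 1600 μL = 2000 μL total → factor 2000/400 = 5
Step 4: 0.3 mL + 0.6 mL = 0.9 mL total → factor 0.9/0.3 = 3
Step 5: 15 μL + 700 μL = 715 μL total → factor 715/15 = 47.667
Overall dilution factor = 2.2069 × 6 × 5 × 3 × 47.667 = 9467.6
Final = 10.0 μg/mL / 9467.6 = 0.001056 μg/mL = 1.06 ng/mL

1.06 ng/mL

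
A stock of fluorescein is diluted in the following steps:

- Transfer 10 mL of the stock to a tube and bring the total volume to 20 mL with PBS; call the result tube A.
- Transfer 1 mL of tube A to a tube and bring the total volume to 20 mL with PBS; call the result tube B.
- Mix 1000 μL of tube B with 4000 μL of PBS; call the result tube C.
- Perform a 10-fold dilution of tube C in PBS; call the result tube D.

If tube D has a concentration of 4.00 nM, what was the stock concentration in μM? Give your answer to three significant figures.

8.00 μM

Step 1: 10 mL brought to 20 mL → factor 20/10 = 2
Step 2: 1 mL brought to 20 mL → factor 20/1 = 20
Step 3: 1000 μL + 4000 μL = 5000 μL total → factor 5000/1000 = 5
Step 4: 10-fold → factor 10
Overall dilution factor = 2 × 20 × 5 × 10 = 2000
Stock = 4.00 nM × 2000 = 8000 nM = 8.00 μM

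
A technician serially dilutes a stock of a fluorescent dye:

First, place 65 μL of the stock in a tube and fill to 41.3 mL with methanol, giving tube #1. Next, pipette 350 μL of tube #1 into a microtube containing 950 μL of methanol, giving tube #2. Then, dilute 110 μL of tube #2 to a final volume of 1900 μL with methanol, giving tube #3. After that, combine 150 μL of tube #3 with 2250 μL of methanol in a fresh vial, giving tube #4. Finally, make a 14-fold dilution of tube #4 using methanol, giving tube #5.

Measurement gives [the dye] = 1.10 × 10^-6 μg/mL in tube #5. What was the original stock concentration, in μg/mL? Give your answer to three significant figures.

Step 1: 65 μL brought to 41.3 mL → factor 41300/65 = 635.38
Step 2: 350 μL + 950 μL = 1300 μL total → factor 1300/350 = 3.7143
Step 3: 110 μL brought to 1900 μL → factor 1900/110 = 17.273
Step 4: 150 μL + 2250 μL = 2400 μL total → factor 2400/150 = 16
Step 5: 14-fold → factor 14
Overall dilution factor = 635.38 × 3.7143 × 17.273 × 16 × 14 = 9.1311 × 10^6
Stock = 1.10 × 10^-6 μg/mL × 9.1311 × 10^6 = 10.0 μg/mL

10.0 μg/mL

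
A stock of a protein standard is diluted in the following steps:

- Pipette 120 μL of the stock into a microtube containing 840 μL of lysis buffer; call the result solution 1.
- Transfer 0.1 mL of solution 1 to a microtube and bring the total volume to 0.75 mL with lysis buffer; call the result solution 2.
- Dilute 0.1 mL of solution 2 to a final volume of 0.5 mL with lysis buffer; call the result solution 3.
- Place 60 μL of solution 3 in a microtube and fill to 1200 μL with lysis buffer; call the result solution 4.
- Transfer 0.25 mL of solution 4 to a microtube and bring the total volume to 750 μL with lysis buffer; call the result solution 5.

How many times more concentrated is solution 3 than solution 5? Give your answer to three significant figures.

Step 1: 120 μL + 840 μL = 960 μL total → factor 960/120 = 8
Step 2: 0.1 mL brought to 0.75 mL → factor 0.75/0.1 = 7.5
Step 3: 0.1 mL brought to 0.5 mL → factor 0.5/0.1 = 5
Step 4: 60 μL brought to 1200 μL → factor 1200/60 = 20
Step 5: 0.25 mL brought to 750 μL → factor 0.75/0.25 = 3
Dilution factor to solution 3 = 300; to solution 5 = 18000
[solution 3]/[solution 5] = (factor to solution 5)/(factor to solution 3) = 18000/300 = 60.0

60.0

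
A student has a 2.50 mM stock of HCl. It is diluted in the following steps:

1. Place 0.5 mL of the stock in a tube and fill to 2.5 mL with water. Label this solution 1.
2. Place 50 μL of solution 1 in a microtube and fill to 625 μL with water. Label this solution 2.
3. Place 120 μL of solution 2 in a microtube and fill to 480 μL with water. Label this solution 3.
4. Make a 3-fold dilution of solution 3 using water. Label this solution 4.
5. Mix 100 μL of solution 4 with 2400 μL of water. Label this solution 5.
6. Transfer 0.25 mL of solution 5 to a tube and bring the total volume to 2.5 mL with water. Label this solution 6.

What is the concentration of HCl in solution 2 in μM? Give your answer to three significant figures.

40.0 μM

Step 1: 0.5 mL brought to 2.5 mL → factor 2.5/0.5 = 5
Step 2: 50 μL brought to 625 μL → factor 625/50 = 12.5
Dilution factor through solution 2 = 5 × 12.5 = 62.5
[solution 2] = 2.50 mM / 62.5 = 0.04000 mM = 40.0 μM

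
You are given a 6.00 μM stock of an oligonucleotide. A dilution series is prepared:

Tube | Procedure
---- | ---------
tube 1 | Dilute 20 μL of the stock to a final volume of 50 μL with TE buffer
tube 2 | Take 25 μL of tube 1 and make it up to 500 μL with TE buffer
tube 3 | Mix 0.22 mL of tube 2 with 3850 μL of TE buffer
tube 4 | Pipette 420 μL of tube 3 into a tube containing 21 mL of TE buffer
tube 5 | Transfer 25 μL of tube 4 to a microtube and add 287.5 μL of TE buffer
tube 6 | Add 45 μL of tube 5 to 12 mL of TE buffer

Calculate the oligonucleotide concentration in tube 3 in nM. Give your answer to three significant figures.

Step 1: 20 μL brought to 50 μL → factor 50/20 = 2.5
Step 2: 25 μL brought to 500 μL → factor 500/25 = 20
Step 3: 0.22 mL + 3850 μL = 4.07 mL total → factor 4.07/0.22 = 18.5
Dilution factor through tube 3 = 2.5 × 20 × 18.5 = 925
[tube 3] = 6.00 μM / 925 = 0.006486 μM = 6.49 nM

6.49 nM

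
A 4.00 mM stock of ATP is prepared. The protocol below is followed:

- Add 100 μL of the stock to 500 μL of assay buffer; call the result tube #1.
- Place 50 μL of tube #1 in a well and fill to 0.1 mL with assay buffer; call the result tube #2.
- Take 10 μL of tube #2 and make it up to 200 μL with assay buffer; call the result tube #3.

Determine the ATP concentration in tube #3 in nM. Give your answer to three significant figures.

1.67 × 10^4 nM

Step 1: 100 μL + 500 μL = 600 μL total → factor 600/100 = 6
Step 2: 50 μL brought to 0.1 mL → factor 100/50 = 2
Step 3: 10 μL brought to 200 μL → factor 200/10 = 20
Overall dilution factor = 6 × 2 × 20 = 240
Final = 4.00 mM / 240 = 0.01667 mM = 1.67 × 10^4 nM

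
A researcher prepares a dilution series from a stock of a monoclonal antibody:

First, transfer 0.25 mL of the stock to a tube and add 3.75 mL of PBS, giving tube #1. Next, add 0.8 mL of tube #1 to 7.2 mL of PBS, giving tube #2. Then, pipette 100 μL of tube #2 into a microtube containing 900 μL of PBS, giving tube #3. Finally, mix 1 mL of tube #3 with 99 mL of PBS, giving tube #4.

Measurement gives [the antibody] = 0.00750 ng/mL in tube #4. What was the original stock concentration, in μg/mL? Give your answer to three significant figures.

1.20 μg/mL

Step 1: 0.25 mL + 3.75 mL = 4 mL total → factor 4/0.25 = 16
Step 2: 0.8 mL + 7.2 mL = 8 mL total → factor 8/0.8 = 10
Step 3: 100 μL + 900 μL = 1000 μL total → factor 1000/100 = 10
Step 4: 1 mL + 99 mL = 100 mL total → factor 100/1 = 100
Overall dilution factor = 16 × 10 × 10 × 100 = 1.6 × 10^5
Stock = 0.00750 ng/mL × 1.6 × 10^5 = 1200 ng/mL = 1.20 μg/mL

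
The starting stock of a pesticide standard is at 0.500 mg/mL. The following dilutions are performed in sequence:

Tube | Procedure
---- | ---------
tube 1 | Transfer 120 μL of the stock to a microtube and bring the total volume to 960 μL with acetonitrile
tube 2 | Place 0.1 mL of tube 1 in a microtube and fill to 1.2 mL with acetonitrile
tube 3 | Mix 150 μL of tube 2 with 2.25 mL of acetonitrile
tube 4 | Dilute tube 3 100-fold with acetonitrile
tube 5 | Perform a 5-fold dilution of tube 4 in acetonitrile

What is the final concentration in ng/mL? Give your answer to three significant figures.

Step 1: 120 μL brought to 960 μL → factor 960/120 = 8
Step 2: 0.1 mL brought to 1.2 mL → factor 1.2/0.1 = 12
Step 3: 150 μL + 2.25 mL = 2400 μL total → factor 2400/150 = 16
Step 4: 100-fold → factor 100
Step 5: 5-fold → factor 5
Overall dilution factor = 8 × 12 × 16 × 100 × 5 = 7.68 × 10^5
Final = 0.500 mg/mL / 7.68 × 10^5 = 6.510 × 10^-7 mg/mL = 0.651 ng/mL

0.651 ng/mL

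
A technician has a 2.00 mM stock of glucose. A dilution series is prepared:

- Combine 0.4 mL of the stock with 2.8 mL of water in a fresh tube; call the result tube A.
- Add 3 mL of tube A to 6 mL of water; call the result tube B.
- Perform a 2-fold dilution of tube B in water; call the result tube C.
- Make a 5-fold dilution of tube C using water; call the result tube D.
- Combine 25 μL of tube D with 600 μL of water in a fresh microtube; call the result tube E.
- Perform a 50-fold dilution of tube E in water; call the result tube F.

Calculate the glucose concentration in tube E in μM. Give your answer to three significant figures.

0.333 μM

Step 1: 0.4 mL + 2.8 mL = 3.2 mL total → factor 3.2/0.4 = 8
Step 2: 3 mL + 6 mL = 9 mL total → factor 9/3 = 3
Step 3: 2-fold → factor 2
Step 4: 5-fold → factor 5
Step 5: 25 μL + 600 μL = 625 μL total → factor 625/25 = 25
Dilution factor through tube E = 8 × 3 × 2 × 5 × 25 = 6000
[tube E] = 2.00 mM / 6000 = 0.0003333 mM = 0.333 μM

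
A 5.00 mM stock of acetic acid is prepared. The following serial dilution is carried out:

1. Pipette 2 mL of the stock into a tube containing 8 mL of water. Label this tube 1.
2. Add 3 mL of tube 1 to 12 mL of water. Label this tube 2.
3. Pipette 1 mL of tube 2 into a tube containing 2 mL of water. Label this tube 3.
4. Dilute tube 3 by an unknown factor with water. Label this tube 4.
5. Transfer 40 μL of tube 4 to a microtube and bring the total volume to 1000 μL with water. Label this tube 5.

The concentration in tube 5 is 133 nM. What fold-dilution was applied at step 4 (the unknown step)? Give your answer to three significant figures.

20.1-fold

Step 1: 2 mL + 8 mL = 10 mL total → factor 10/2 = 5
Step 2: 3 mL + 12 mL = 15 mL total → factor 15/3 = 5
Step 3: 1 mL + 2 mL = 3 mL total → factor 3/1 = 3
Step 4: unknown factor x
Step 5: 40 μL brought to 1000 μL → factor 1000/40 = 25
Product of known-step factors = 1875
Overall factor = 5.00 mM / (133 nM) = 37594
x = 37594 / 1875 = 20.1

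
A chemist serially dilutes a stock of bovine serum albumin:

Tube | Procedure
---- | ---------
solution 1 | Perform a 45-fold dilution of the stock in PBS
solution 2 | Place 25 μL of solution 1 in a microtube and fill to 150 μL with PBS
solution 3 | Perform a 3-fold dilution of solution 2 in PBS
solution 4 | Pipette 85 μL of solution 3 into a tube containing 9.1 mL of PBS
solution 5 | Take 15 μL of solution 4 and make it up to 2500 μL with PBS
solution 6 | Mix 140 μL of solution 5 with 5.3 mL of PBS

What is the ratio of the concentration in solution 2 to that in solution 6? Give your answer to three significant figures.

Step 1: 45-fold → factor 45
Step 2: 25 μL brought to 150 μL → factor 150/25 = 6
Step 3: 3-fold → factor 3
Step 4: 85 μL + 9.1 mL = 9185 μL total → factor 9185/85 = 108.06
Step 5: 15 μL brought to 2500 μL → factor 2500/15 = 166.67
Step 6: 140 μL + 5.3 mL = 5440 μL total → factor 5440/140 = 38.857
Dilution factor to solution 2 = 270; to solution 6 = 5.6685 × 10^8
[solution 2]/[solution 6] = (factor to solution 6)/(factor to solution 2) = 5.6685 × 10^8/270 = 2.10 × 10^6

2.10 × 10^6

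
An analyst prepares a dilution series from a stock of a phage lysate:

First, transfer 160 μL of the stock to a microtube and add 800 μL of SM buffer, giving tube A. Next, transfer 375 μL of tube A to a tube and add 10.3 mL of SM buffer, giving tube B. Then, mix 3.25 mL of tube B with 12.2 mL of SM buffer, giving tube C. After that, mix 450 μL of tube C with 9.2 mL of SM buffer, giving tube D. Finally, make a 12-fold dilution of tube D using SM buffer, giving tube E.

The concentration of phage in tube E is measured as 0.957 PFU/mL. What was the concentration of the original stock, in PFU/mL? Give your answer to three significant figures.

2.00 × 10^5 PFU/mL

Step 1: 160 μL + 800 μL = 960 μL total → factor 960/160 = 6
Step 2: 375 μL + 10.3 mL = 10675 μL total → factor 10675/375 = 28.467
Step 3: 3.25 mL + 12.2 mL = 15.45 mL total → factor 15.45/3.25 = 4.7538
Step 4: 450 μL + 9.2 mL = 9650 μL total → factor 9650/450 = 21.444
Step 5: 12-fold → factor 12
Overall dilution factor = 6 × 28.467 × 4.7538 × 21.444 × 12 = 2.0894 × 10^5
Stock = 0.957 PFU/mL × 2.0894 × 10^5 = 2.00 × 10^5 PFU/mL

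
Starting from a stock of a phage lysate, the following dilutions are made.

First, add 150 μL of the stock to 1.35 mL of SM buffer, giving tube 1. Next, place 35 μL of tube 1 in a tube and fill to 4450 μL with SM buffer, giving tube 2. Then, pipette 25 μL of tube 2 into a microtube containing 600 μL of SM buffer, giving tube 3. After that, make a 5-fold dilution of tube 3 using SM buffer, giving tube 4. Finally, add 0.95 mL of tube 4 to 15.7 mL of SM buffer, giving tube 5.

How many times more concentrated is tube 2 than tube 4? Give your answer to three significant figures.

125

Step 1: 150 μL + 1.35 mL = 1500 μL total → factor 1500/150 = 10
Step 2: 35 μL brought to 4450 μL → factor 4450/35 = 127.14
Step 3: 25 μL + 600 μL = 625 μL total → factor 625/25 = 25
Step 4: 5-fold → factor 5
Dilution factor to tube 2 = 1271.4; to tube 4 = 1.5893 × 10^5
[tube 2]/[tube 4] = (factor to tube 4)/(factor to tube 2) = 1.5893 × 10^5/1271.4 = 125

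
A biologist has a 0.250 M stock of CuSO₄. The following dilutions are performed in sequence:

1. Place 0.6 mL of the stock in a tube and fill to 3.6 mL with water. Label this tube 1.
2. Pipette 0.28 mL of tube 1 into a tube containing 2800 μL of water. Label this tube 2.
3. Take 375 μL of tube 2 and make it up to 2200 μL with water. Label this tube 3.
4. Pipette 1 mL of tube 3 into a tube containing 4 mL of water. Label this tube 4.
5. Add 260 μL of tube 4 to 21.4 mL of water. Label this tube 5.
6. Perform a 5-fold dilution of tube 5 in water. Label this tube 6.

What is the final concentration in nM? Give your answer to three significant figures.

310 nM

Step 1: 0.6 mL brought to 3.6 mL → factor 3.6/0.6 = 6
Step 2: 0.28 mL + 2800 μL = 3.08 mL total → factor 3.08/0.28 = 11
Step 3: 375 μL brought to 2200 μL → factor 2200/375 = 5.8667
Step 4: 1 mL + 4 mL = 5 mL total → factor 5/1 = 5
Step 5: 260 μL + 21.4 mL = 21660 μL total → factor 21660/260 = 83.308
Step 6: 5-fold → factor 5
Overall dilution factor = 6 × 11 × 5.8667 × 5 × 83.308 × 5 = 8.0642 × 10^5
Final = 0.250 M / 8.0642 × 10^5 = 3.100 × 10^-7 M = 310 nM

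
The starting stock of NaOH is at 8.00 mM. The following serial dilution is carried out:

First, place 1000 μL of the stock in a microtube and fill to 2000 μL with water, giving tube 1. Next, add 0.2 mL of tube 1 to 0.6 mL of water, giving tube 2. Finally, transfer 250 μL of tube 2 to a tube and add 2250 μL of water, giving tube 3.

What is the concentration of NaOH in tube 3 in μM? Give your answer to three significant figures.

Step 1: 1000 μL brought to 2000 μL → factor 2000/1000 = 2
Step 2: 0.2 mL + 0.6 mL = 0.8 mL total → factor 0.8/0.2 = 4
Step 3: 250 μL + 2250 μL = 2500 μL total → factor 2500/250 = 10
Overall dilution factor = 2 × 4 × 10 = 80
Final = 8.00 mM / 80 = 0.1000 mM = 100 μM

100 μM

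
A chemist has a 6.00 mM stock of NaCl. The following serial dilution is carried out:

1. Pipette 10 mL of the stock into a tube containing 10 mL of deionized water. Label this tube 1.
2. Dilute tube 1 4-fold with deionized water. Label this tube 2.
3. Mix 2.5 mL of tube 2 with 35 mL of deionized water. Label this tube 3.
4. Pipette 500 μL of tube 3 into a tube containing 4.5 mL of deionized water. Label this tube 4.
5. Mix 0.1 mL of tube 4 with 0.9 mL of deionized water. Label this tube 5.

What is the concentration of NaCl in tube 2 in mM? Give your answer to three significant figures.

Step 1: 10 mL + 10 mL = 20 mL total → factor 20/10 = 2
Step 2: 4-fold → factor 4
Dilution factor through tube 2 = 2 × 4 = 8
[tube 2] = 6.00 mM / 8 = 0.750 mM

0.750 mM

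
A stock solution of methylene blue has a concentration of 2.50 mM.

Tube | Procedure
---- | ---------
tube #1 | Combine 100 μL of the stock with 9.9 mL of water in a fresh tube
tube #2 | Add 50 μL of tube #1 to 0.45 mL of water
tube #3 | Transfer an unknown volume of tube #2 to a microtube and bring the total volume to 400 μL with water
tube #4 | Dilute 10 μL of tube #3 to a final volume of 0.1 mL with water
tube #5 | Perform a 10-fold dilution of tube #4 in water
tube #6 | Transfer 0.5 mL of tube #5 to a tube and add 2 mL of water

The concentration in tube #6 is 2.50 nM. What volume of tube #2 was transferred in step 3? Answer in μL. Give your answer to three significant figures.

Step 1: 100 μL + 9.9 mL = 10000 μL total → factor 10000/100 = 100
Step 2: 50 μL + 0.45 mL = 500 μL total → factor 500/50 = 10
Step 3: v brought to 400 μL → factor = 400 μL/v
Step 4: 10 μL brought to 0.1 mL → factor 100/10 = 10
Step 5: 10-fold → factor 10
Step 6: 0.5 mL + 2 mL = 2.5 mL total → factor 2.5/0.5 = 5
Product of known-step factors = 5 × 10^5
Overall factor = 2.50 mM / (2.50 nM) = 1 × 10^6
Step-3 factor = 1 × 10^6 / 5 × 10^5 = 2
v = 400 μL / 2 = 200 μL

200 μL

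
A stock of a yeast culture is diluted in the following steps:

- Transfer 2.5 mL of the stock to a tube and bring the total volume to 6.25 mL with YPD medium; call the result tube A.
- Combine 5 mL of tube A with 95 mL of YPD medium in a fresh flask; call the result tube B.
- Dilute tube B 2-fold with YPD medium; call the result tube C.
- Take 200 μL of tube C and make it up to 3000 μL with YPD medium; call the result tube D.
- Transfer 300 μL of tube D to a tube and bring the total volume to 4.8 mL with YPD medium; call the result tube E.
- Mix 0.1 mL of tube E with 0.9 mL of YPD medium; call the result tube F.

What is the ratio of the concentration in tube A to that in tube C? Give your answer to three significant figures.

40.0

Step 1: 2.5 mL brought to 6.25 mL → factor 6.25/2.5 = 2.5
Step 2: 5 mL + 95 mL = 100 mL total → factor 100/5 = 20
Step 3: 2-fold → factor 2
Dilution factor to tube A = 2.5; to tube C = 100
[tube A]/[tube C] = (factor to tube C)/(factor to tube A) = 100/2.5 = 40.0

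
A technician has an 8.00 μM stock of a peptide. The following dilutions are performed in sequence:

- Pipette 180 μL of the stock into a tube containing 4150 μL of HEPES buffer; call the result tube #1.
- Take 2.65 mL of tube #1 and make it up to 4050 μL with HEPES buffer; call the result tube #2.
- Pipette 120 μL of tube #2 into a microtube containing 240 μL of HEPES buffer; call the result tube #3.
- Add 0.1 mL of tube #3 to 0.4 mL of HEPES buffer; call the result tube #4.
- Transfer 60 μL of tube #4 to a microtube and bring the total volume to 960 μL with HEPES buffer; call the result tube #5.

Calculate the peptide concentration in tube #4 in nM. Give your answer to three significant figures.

14.5 nM

Step 1: 180 μL + 4150 μL = 4330 μL total → factor 4330/180 = 24.056
Step 2: 2.65 mL brought to 4050 μL → factor 4.05/2.65 = 1.5283
Step 3: 120 μL + 240 μL = 360 μL total → factor 360/120 = 3
Step 4: 0.1 mL + 0.4 mL = 0.5 mL total → factor 0.5/0.1 = 5
Dilution factor through tube #4 = 24.056 × 1.5283 × 3 × 5 = 551.46
[tube #4] = 8.00 μM / 551.46 = 0.01451 μM = 14.5 nM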